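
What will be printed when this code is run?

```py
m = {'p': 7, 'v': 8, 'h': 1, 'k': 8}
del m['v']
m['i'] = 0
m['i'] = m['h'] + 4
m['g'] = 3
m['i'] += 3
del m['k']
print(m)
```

{'p': 7, 'h': 1, 'i': 8, 'g': 3}

del 'v' → {'p': 7, 'h': 1, 'k': 8}
m['i'] = 0 → {'p': 7, 'h': 1, 'k': 8, 'i': 0}
m['i'] = m['h']+4 = 5 → {'p': 7, 'h': 1, 'k': 8, 'i': 5}
m['g'] = 3 → {'p': 7, 'h': 1, 'k': 8, 'i': 5, 'g': 3}
m['i'] = 5+3 = 8 → {'p': 7, 'h': 1, 'k': 8, 'i': 8, 'g': 3}
del 'k' → {'p': 7, 'h': 1, 'i': 8, 'g': 3}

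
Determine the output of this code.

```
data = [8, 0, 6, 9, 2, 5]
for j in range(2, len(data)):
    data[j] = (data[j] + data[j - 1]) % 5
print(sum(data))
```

j=2: data[2] = (6+0)%5 = 1 → [8, 0, 1, 9, 2, 5]
j=3: data[3] = (9+1)%5 = 0 → [8, 0, 1, 0, 2, 5]
j=4: data[4] = (2+0)%5 = 2 → [8, 0, 1, 0, 2, 5]
j=5: data[5] = (5+2)%5 = 2 → [8, 0, 1, 0, 2, 2]
sum = 13

13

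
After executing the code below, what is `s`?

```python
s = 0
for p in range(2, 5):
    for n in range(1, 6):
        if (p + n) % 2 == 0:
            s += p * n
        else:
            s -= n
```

p=2,n=1: odd sum, s = 0-1 = -1
p=2,n=2: even sum, s = (-1)+4 = 3
p=2,n=3: odd sum, s = 3-3 = 0
p=2,n=4: even sum, s = 0+8 = 8
p=2,n=5: odd sum, s = 8-5 = 3
p=3,n=1: even sum, s = 3+3 = 6
p=3,n=2: odd sum, s = 6-2 = 4
p=3,n=3: even sum, s = 4+9 = 13
p=3,n=4: odd sum, s = 13-4 = 9
p=3,n=5: even sum, s = 9+15 = 24
p=4,n=1: odd sum, s = 24-1 = 23
p=4,n=2: even sum, s = 23+8 = 31
p=4,n=3: odd sum, s = 31-3 = 28
p=4,n=4: even sum, s = 28+16 = 44
p=4,n=5: odd sum, s = 44-5 = 39

39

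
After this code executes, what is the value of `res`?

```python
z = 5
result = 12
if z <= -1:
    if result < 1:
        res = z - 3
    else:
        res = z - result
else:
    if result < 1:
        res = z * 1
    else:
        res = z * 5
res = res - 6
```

19

z=5, result=12
z <= -1 is False; result < 1 is False
→ res = z * 5 = 25
res = 25-6 = 19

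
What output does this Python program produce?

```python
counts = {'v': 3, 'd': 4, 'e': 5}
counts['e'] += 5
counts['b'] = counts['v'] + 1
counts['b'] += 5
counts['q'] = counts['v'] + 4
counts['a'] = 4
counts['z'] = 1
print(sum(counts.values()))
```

counts['e'] = 5+5 = 10 → {'v': 3, 'd': 4, 'e': 10}
counts['b'] = counts['v']+1 = 4 → {'v': 3, 'd': 4, 'e': 10, 'b': 4}
counts['b'] = 4+5 = 9 → {'v': 3, 'd': 4, 'e': 10, 'b': 9}
counts['q'] = counts['v']+4 = 7 → {'v': 3, 'd': 4, 'e': 10, 'b': 9, 'q': 7}
counts['a'] = 4 → {'v': 3, 'd': 4, 'e': 10, 'b': 9, 'q': 7, 'a': 4}
counts['z'] = 1 → {'v': 3, 'd': 4, 'e': 10, 'b': 9, 'q': 7, 'a': 4, 'z': 1}
sum of values = 38

38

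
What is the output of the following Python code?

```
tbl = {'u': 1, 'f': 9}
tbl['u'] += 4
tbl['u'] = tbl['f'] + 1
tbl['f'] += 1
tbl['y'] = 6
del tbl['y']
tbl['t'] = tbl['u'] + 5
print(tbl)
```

tbl['u'] = 1+4 = 5 → {'u': 5, 'f': 9}
tbl['u'] = tbl['f']+1 = 10 → {'u': 10, 'f': 9}
tbl['f'] = 9+1 = 10 → {'u': 10, 'f': 10}
tbl['y'] = 6 → {'u': 10, 'f': 10, 'y': 6}
del 'y' → {'u': 10, 'f': 10}
tbl['t'] = tbl['u']+5 = 15 → {'u': 10, 'f': 10, 't': 15}

{'u': 10, 'f': 10, 't': 15}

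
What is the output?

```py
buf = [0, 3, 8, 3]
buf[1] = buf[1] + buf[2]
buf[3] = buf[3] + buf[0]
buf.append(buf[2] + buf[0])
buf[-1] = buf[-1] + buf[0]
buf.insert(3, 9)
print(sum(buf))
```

buf[1] = buf[1]+buf[2] = 3+8 = 11 → [0, 11, 8, 3]
buf[3] = buf[3]+buf[0] = 3+0 = 3 → [0, 11, 8, 3]
append buf[2]+buf[0] = 8+0 = 8 → [0, 11, 8, 3, 8]
buf[-1] = buf[-1]+buf[0] = 8+0 = 8 → [0, 11, 8, 3, 8]
insert 9 at 3 → [0, 11, 8, 9, 3, 8]
sum = 39

39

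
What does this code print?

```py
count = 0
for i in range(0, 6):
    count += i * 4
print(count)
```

i=0: count = 0+0*4 = 0
i=1: count = 0+1*4 = 4
i=2: count = 4+2*4 = 12
i=3: count = 12+3*4 = 24
i=4: count = 24+4*4 = 40
i=5: count = 40+5*4 = 60

60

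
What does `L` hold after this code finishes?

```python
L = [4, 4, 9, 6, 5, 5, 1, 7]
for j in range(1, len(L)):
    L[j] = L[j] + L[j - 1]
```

j=1: L[1] = 4+4 = 8 → [4, 8, 9, 6, 5, 5, 1, 7]
j=2: L[2] = 9+8 = 17 → [4, 8, 17, 6, 5, 5, 1, 7]
j=3: L[3] = 6+17 = 23 → [4, 8, 17, 23, 5, 5, 1, 7]
j=4: L[4] = 5+23 = 28 → [4, 8, 17, 23, 28, 5, 1, 7]
j=5: L[5] = 5+28 = 33 → [4, 8, 17, 23, 28, 33, 1, 7]
j=6: L[6] = 1+33 = 34 → [4, 8, 17, 23, 28, 33, 34, 7]
j=7: L[7] = 7+34 = 41 → [4, 8, 17, 23, 28, 33, 34, 41]

[4, 8, 17, 23, 28, 33, 34, 41]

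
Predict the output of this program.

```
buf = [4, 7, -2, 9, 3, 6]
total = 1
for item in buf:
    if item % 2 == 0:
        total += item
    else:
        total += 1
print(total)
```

12

item=4: even, total = 1+4 = 5
item=7: not even, total = 5+1 = 6
item=-2: even, total = 6+(-2) = 4
item=9: not even, total = 4+1 = 5
item=3: not even, total = 5+1 = 6
item=6: even, total = 6+6 = 12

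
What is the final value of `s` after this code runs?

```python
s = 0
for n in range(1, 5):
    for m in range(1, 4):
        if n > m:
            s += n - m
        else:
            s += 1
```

16

n=1,m=1: not 1>1, s = 0+1 = 1
n=1,m=2: not 1>2, s = 1+1 = 2
n=1,m=3: not 1>3, s = 2+1 = 3
n=2,m=1: 2>1, s = 3+1 = 4
n=2,m=2: not 2>2, s = 4+1 = 5
n=2,m=3: not 2>3, s = 5+1 = 6
n=3,m=1: 3>1, s = 6+2 = 8
n=3,m=2: 3>2, s = 8+1 = 9
n=3,m=3: not 3>3, s = 9+1 = 10
n=4,m=1: 4>1, s = 10+3 = 13
n=4,m=2: 4>2, s = 13+2 = 15
n=4,m=3: 4>3, s = 15+1 = 16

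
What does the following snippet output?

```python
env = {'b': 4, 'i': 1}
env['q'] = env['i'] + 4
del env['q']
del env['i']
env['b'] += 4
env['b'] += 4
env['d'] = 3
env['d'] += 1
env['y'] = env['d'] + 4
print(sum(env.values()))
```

24

env['q'] = env['i']+4 = 5 → {'b': 4, 'i': 1, 'q': 5}
del 'q' → {'b': 4, 'i': 1}
del 'i' → {'b': 4}
env['b'] = 4+4 = 8 → {'b': 8}
env['b'] = 8+4 = 12 → {'b': 12}
env['d'] = 3 → {'b': 12, 'd': 3}
env['d'] = 3+1 = 4 → {'b': 12, 'd': 4}
env['y'] = env['d']+4 = 8 → {'b': 12, 'd': 4, 'y': 8}
sum of values = 24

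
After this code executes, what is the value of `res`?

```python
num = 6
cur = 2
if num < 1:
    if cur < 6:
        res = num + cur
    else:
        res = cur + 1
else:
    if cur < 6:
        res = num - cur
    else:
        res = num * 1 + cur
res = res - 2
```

num=6, cur=2
num < 1 is False; cur < 6 is True
→ res = num - cur = 4
res = 4-2 = 2

2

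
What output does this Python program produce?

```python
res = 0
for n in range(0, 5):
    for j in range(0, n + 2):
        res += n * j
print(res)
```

105

n=0,j=0: res = 0+0 = 0
n=0,j=1: res = 0+0 = 0
n=1,j=0: res = 0+0 = 0
n=1,j=1: res = 0+1 = 1
n=1,j=2: res = 1+2 = 3
n=2,j=0: res = 3+0 = 3
n=2,j=1: res = 3+2 = 5
n=2,j=2: res = 5+4 = 9
n=2,j=3: res = 9+6 = 15
n=3,j=0: res = 15+0 = 15
n=3,j=1: res = 15+3 = 18
n=3,j=2: res = 18+6 = 24
n=3,j=3: res = 24+9 = 33
n=3,j=4: res = 33+12 = 45
n=4,j=0: res = 45+0 = 45
n=4,j=1: res = 45+4 = 49
n=4,j=2: res = 49+8 = 57
n=4,j=3: res = 57+12 = 69
n=4,j=4: res = 69+16 = 85
n=4,j=5: res = 85+20 = 105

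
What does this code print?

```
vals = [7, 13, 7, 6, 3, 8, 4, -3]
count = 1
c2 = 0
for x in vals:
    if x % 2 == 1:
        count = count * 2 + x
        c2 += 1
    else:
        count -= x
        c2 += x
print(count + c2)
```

254

x=7: odd, count = 1*2+7 = 9; c2=1
x=13: odd, count = 9*2+13 = 31; c2=2
x=7: odd, count = 31*2+7 = 69; c2=3
x=6: not odd, count = 69-6 = 63; c2=9
x=3: odd, count = 63*2+3 = 129; c2=10
x=8: not odd, count = 129-8 = 121; c2=18
x=4: not odd, count = 121-4 = 117; c2=22
x=-3: odd, count = 117*2+(-3) = 231; c2=23
count+c2 = 231+23 = 254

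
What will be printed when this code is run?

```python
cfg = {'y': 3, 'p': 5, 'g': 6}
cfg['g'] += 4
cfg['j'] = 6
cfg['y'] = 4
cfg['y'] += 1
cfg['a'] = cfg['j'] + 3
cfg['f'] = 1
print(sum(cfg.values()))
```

36

cfg['g'] = 6+4 = 10 → {'y': 3, 'p': 5, 'g': 10}
cfg['j'] = 6 → {'y': 3, 'p': 5, 'g': 10, 'j': 6}
cfg['y'] = 4 → {'y': 4, 'p': 5, 'g': 10, 'j': 6}
cfg['y'] = 4+1 = 5 → {'y': 5, 'p': 5, 'g': 10, 'j': 6}
cfg['a'] = cfg['j']+3 = 9 → {'y': 5, 'p': 5, 'g': 10, 'j': 6, 'a': 9}
cfg['f'] = 1 → {'y': 5, 'p': 5, 'g': 10, 'j': 6, 'a': 9, 'f': 1}
sum of values = 36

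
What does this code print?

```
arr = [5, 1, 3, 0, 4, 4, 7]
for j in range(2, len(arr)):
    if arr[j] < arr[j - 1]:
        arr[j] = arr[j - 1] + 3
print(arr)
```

[5, 1, 3, 6, 9, 12, 15]

j=2: 3>=1, unchanged → [5, 1, 3, 0, 4, 4, 7]
j=3: 0<3, arr[3] = 3+3 = 6 → [5, 1, 3, 6, 4, 4, 7]
j=4: 4<6, arr[4] = 6+3 = 9 → [5, 1, 3, 6, 9, 4, 7]
j=5: 4<9, arr[5] = 9+3 = 12 → [5, 1, 3, 6, 9, 12, 7]
j=6: 7<12, arr[6] = 12+3 = 15 → [5, 1, 3, 6, 9, 12, 15]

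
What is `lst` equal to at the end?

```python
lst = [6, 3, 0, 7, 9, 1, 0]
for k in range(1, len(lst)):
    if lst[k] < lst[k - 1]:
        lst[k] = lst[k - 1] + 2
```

k=1: 3<6, lst[1] = 6+2 = 8 → [6, 8, 0, 7, 9, 1, 0]
k=2: 0<8, lst[2] = 8+2 = 10 → [6, 8, 10, 7, 9, 1, 0]
k=3: 7<10, lst[3] = 10+2 = 12 → [6, 8, 10, 12, 9, 1, 0]
k=4: 9<12, lst[4] = 12+2 = 14 → [6, 8, 10, 12, 14, 1, 0]
k=5: 1<14, lst[5] = 14+2 = 16 → [6, 8, 10, 12, 14, 16, 0]
k=6: 0<16, lst[6] = 16+2 = 18 → [6, 8, 10, 12, 14, 16, 18]

[6, 8, 10, 12, 14, 16, 18]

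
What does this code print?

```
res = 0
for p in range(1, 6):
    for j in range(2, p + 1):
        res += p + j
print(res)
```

p=2,j=2: res = 0+4 = 4
p=3,j=2: res = 4+5 = 9
p=3,j=3: res = 9+6 = 15
p=4,j=2: res = 15+6 = 21
p=4,j=3: res = 21+7 = 28
p=4,j=4: res = 28+8 = 36
p=5,j=2: res = 36+7 = 43
p=5,j=3: res = 43+8 = 51
p=5,j=4: res = 51+9 = 60
p=5,j=5: res = 60+10 = 70

70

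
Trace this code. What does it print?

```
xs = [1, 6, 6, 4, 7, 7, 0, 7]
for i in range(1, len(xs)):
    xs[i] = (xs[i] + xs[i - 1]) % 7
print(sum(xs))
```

22

i=1: xs[1] = (6+1)%7 = 0 → [1, 0, 6, 4, 7, 7, 0, 7]
i=2: xs[2] = (6+0)%7 = 6 → [1, 0, 6, 4, 7, 7, 0, 7]
i=3: xs[3] = (4+6)%7 = 3 → [1, 0, 6, 3, 7, 7, 0, 7]
i=4: xs[4] = (7+3)%7 = 3 → [1, 0, 6, 3, 3, 7, 0, 7]
i=5: xs[5] = (7+3)%7 = 3 → [1, 0, 6, 3, 3, 3, 0, 7]
i=6: xs[6] = (0+3)%7 = 3 → [1, 0, 6, 3, 3, 3, 3, 7]
i=7: xs[7] = (7+3)%7 = 3 → [1, 0, 6, 3, 3, 3, 3, 3]
sum = 22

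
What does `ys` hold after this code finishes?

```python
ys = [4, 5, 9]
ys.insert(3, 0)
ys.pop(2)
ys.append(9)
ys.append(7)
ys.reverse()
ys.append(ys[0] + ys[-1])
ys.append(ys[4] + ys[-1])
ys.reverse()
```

insert 0 at 3 → [4, 5, 9, 0]
pop(2) removes 9 → [4, 5, 0]
append 9 → [4, 5, 0, 9]
append 7 → [4, 5, 0, 9, 7]
reverse → [7, 9, 0, 5, 4]
append ys[0]+ys[-1] = 7+4 = 11 → [7, 9, 0, 5, 4, 11]
append ys[4]+ys[-1] = 4+11 = 15 → [7, 9, 0, 5, 4, 11, 15]
reverse → [15, 11, 4, 5, 0, 9, 7]

[15, 11, 4, 5, 0, 9, 7]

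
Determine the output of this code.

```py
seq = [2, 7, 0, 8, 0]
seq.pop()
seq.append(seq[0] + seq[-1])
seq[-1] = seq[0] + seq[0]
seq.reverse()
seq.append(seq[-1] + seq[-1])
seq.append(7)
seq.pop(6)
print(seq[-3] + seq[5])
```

pop() removes 0 → [2, 7, 0, 8]
append seq[0]+seq[-1] = 2+8 = 10 → [2, 7, 0, 8, 10]
seq[-1] = seq[0]+seq[0] = 2+2 = 4 → [2, 7, 0, 8, 4]
reverse → [4, 8, 0, 7, 2]
append seq[-1]+seq[-1] = 2+2 = 4 → [4, 8, 0, 7, 2, 4]
append 7 → [4, 8, 0, 7, 2, 4, 7]
pop(6) removes 7 → [4, 8, 0, 7, 2, 4]
seq[-3]+seq[5] = 7+4 = 11

11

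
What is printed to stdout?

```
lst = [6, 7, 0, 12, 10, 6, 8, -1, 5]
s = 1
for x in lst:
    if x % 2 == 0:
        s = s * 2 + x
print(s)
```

412

x=6: even, s = 1*2+6 = 8
x=7: not even
x=0: even, s = 8*2+0 = 16
x=12: even, s = 16*2+12 = 44
x=10: even, s = 44*2+10 = 98
x=6: even, s = 98*2+6 = 202
x=8: even, s = 202*2+8 = 412
x=-1: not even
x=5: not even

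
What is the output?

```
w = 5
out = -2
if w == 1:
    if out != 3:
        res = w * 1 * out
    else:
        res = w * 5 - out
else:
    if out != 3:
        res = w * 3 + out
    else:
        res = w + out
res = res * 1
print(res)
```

w=5, out=-2
w == 1 is False; out != 3 is True
→ res = w * 3 + out = 13
res = 13*1 = 13

13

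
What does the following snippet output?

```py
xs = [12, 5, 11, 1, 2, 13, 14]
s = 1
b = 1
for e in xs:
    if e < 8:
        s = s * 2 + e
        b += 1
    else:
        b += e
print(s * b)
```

1728

e=12: not <8; b=13
e=5: <8, s = 1*2+5 = 7; b=14
e=11: not <8; b=25
e=1: <8, s = 7*2+1 = 15; b=26
e=2: <8, s = 15*2+2 = 32; b=27
e=13: not <8; b=40
e=14: not <8; b=54
s*b = 32*54 = 1728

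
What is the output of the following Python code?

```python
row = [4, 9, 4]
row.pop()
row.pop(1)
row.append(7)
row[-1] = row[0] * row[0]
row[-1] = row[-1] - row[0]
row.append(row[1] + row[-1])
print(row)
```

pop() removes 4 → [4, 9]
pop(1) removes 9 → [4]
append 7 → [4, 7]
row[-1] = row[0]*row[0] = 4*4 = 16 → [4, 16]
row[-1] = row[-1]-row[0] = 16-4 = 12 → [4, 12]
append row[1]+row[-1] = 12+12 = 24 → [4, 12, 24]

[4, 12, 24]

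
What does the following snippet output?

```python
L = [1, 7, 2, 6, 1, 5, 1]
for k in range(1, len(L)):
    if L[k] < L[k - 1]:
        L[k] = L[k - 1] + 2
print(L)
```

[1, 7, 9, 11, 13, 15, 17]

k=1: 7>=1, unchanged → [1, 7, 2, 6, 1, 5, 1]
k=2: 2<7, L[2] = 7+2 = 9 → [1, 7, 9, 6, 1, 5, 1]
k=3: 6<9, L[3] = 9+2 = 11 → [1, 7, 9, 11, 1, 5, 1]
k=4: 1<11, L[4] = 11+2 = 13 → [1, 7, 9, 11, 13, 5, 1]
k=5: 5<13, L[5] = 13+2 = 15 → [1, 7, 9, 11, 13, 15, 1]
k=6: 1<15, L[6] = 15+2 = 17 → [1, 7, 9, 11, 13, 15, 17]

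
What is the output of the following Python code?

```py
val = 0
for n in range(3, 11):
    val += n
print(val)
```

n=3: val = 0+3 = 3
n=4: val = 3+4 = 7
n=5: val = 7+5 = 12
n=6: val = 12+6 = 18
n=7: val = 18+7 = 25
n=8: val = 25+8 = 33
n=9: val = 33+9 = 42
n=10: val = 42+10 = 52

52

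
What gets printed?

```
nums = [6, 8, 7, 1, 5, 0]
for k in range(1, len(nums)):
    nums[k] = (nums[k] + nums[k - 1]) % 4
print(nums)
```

k=1: nums[1] = (8+6)%4 = 2 → [6, 2, 7, 1, 5, 0]
k=2: nums[2] = (7+2)%4 = 1 → [6, 2, 1, 1, 5, 0]
k=3: nums[3] = (1+1)%4 = 2 → [6, 2, 1, 2, 5, 0]
k=4: nums[4] = (5+2)%4 = 3 → [6, 2, 1, 2, 3, 0]
k=5: nums[5] = (0+3)%4 = 3 → [6, 2, 1, 2, 3, 3]

[6, 2, 1, 2, 3, 3]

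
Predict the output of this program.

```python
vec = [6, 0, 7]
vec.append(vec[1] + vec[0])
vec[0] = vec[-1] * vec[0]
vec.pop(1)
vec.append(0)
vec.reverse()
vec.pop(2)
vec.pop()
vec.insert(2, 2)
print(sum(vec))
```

8

append vec[1]+vec[0] = 0+6 = 6 → [6, 0, 7, 6]
vec[0] = vec[-1]*vec[0] = 6*6 = 36 → [36, 0, 7, 6]
pop(1) removes 0 → [36, 7, 6]
append 0 → [36, 7, 6, 0]
reverse → [0, 6, 7, 36]
pop(2) removes 7 → [0, 6, 36]
pop() removes 36 → [0, 6]
insert 2 at 2 → [0, 6, 2]
sum = 8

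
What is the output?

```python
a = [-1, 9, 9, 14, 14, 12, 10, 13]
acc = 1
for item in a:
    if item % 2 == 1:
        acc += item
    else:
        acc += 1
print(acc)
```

35

item=-1: odd, acc = 1+(-1) = 0
item=9: odd, acc = 0+9 = 9
item=9: odd, acc = 9+9 = 18
item=14: not odd, acc = 18+1 = 19
item=14: not odd, acc = 19+1 = 20
item=12: not odd, acc = 20+1 = 21
item=10: not odd, acc = 21+1 = 22
item=13: odd, acc = 22+13 = 35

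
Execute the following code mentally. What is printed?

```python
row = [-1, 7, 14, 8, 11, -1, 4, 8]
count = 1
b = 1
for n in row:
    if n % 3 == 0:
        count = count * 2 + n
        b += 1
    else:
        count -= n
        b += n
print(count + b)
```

n=-1: not %3==0, count = 1-(-1) = 2; b=0
n=7: not %3==0, count = 2-7 = -5; b=7
n=14: not %3==0, count = (-5)-14 = -19; b=21
n=8: not %3==0, count = (-19)-8 = -27; b=29
n=11: not %3==0, count = (-27)-11 = -38; b=40
n=-1: not %3==0, count = (-38)-(-1) = -37; b=39
n=4: not %3==0, count = (-37)-4 = -41; b=43
n=8: not %3==0, count = (-41)-8 = -49; b=51
count+b = (-49)+51 = 2

2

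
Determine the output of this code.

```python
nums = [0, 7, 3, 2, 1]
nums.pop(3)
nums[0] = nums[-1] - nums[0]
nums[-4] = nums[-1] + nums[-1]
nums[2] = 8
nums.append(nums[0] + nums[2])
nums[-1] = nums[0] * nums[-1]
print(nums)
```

[2, 7, 8, 1, 20]

pop(3) removes 2 → [0, 7, 3, 1]
nums[0] = nums[-1]-nums[0] = 1-0 = 1 → [1, 7, 3, 1]
nums[-4] = nums[-1]+nums[-1] = 1+1 = 2 → [2, 7, 3, 1]
nums[2] = 8 → [2, 7, 8, 1]
append nums[0]+nums[2] = 2+8 = 10 → [2, 7, 8, 1, 10]
nums[-1] = nums[0]*nums[-1] = 2*10 = 20 → [2, 7, 8, 1, 20]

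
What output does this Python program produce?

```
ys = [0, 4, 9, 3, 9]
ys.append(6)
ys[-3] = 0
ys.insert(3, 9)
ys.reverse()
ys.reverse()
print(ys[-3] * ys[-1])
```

append 6 → [0, 4, 9, 3, 9, 6]
ys[-3] = 0 → [0, 4, 9, 0, 9, 6]
insert 9 at 3 → [0, 4, 9, 9, 0, 9, 6]
reverse → [6, 9, 0, 9, 9, 4, 0]
reverse → [0, 4, 9, 9, 0, 9, 6]
ys[-3]*ys[-1] = 0*6 = 0

0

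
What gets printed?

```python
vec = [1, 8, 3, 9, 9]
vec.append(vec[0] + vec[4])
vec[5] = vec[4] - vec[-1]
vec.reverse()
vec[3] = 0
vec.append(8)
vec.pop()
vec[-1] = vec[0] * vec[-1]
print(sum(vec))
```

24

append vec[0]+vec[4] = 1+9 = 10 → [1, 8, 3, 9, 9, 10]
vec[5] = vec[4]-vec[-1] = 9-10 = -1 → [1, 8, 3, 9, 9, -1]
reverse → [-1, 9, 9, 3, 8, 1]
vec[3] = 0 → [-1, 9, 9, 0, 8, 1]
append 8 → [-1, 9, 9, 0, 8, 1, 8]
pop() removes 8 → [-1, 9, 9, 0, 8, 1]
vec[-1] = vec[0]*vec[-1] = (-1)*1 = -1 → [-1, 9, 9, 0, 8, -1]
sum = 24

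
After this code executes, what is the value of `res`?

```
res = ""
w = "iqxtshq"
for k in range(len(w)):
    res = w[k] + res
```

'qhstxqi'

k=0: prepend 'i' → 'i'
k=1: prepend 'q' → 'qi'
k=2: prepend 'x' → 'xqi'
k=3: prepend 't' → 'txqi'
k=4: prepend 's' → 'stxqi'
k=5: prepend 'h' → 'hstxqi'
k=6: prepend 'q' → 'qhstxqi'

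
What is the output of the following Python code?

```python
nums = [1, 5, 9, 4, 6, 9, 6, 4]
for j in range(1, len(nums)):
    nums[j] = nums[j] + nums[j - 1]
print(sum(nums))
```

j=1: nums[1] = 5+1 = 6 → [1, 6, 9, 4, 6, 9, 6, 4]
j=2: nums[2] = 9+6 = 15 → [1, 6, 15, 4, 6, 9, 6, 4]
j=3: nums[3] = 4+15 = 19 → [1, 6, 15, 19, 6, 9, 6, 4]
j=4: nums[4] = 6+19 = 25 → [1, 6, 15, 19, 25, 9, 6, 4]
j=5: nums[5] = 9+25 = 34 → [1, 6, 15, 19, 25, 34, 6, 4]
j=6: nums[6] = 6+34 = 40 → [1, 6, 15, 19, 25, 34, 40, 4]
j=7: nums[7] = 4+40 = 44 → [1, 6, 15, 19, 25, 34, 40, 44]
sum = 184

184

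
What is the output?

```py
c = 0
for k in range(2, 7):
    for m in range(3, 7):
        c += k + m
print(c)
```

k=2,m=3: c = 0+5 = 5
k=2,m=4: c = 5+6 = 11
k=2,m=5: c = 11+7 = 18
k=2,m=6: c = 18+8 = 26
k=3,m=3: c = 26+6 = 32
k=3,m=4: c = 32+7 = 39
k=3,m=5: c = 39+8 = 47
k=3,m=6: c = 47+9 = 56
k=4,m=3: c = 56+7 = 63
k=4,m=4: c = 63+8 = 71
k=4,m=5: c = 71+9 = 80
k=4,m=6: c = 80+10 = 90
k=5,m=3: c = 90+8 = 98
k=5,m=4: c = 98+9 = 107
k=5,m=5: c = 107+10 = 117
k=5,m=6: c = 117+11 = 128
k=6,m=3: c = 128+9 = 137
k=6,m=4: c = 137+10 = 147
k=6,m=5: c = 147+11 = 158
k=6,m=6: c = 158+12 = 170

170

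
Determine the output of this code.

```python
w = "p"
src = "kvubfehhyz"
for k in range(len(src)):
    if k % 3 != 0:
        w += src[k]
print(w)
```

pvufehy

k=0: skip
k=1: add 'v' → 'pv'
k=2: add 'u' → 'pvu'
k=3: skip
k=4: add 'f' → 'pvuf'
k=5: add 'e' → 'pvufe'
k=6: skip
k=7: add 'h' → 'pvufeh'
k=8: add 'y' → 'pvufehy'
k=9: skip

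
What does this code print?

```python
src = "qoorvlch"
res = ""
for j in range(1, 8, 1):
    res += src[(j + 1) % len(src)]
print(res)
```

orvlchq

j=1: add src[2]='o' → 'o'
j=2: add src[3]='r' → 'or'
j=3: add src[4]='v' → 'orv'
j=4: add src[5]='l' → 'orvl'
j=5: add src[6]='c' → 'orvlc'
j=6: add src[7]='h' → 'orvlch'
j=7: add src[0]='q' → 'orvlchq'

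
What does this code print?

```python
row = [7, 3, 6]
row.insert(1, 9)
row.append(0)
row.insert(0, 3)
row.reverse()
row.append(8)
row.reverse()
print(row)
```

[8, 3, 7, 9, 3, 6, 0]

insert 9 at 1 → [7, 9, 3, 6]
append 0 → [7, 9, 3, 6, 0]
insert 3 at 0 → [3, 7, 9, 3, 6, 0]
reverse → [0, 6, 3, 9, 7, 3]
append 8 → [0, 6, 3, 9, 7, 3, 8]
reverse → [8, 3, 7, 9, 3, 6, 0]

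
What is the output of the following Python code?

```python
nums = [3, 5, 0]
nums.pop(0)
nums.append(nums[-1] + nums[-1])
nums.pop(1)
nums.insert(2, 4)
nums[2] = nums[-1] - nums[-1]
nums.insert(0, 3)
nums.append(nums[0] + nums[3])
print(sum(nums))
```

pop(0) removes 3 → [5, 0]
append nums[-1]+nums[-1] = 0+0 = 0 → [5, 0, 0]
pop(1) removes 0 → [5, 0]
insert 4 at 2 → [5, 0, 4]
nums[2] = nums[-1]-nums[-1] = 4-4 = 0 → [5, 0, 0]
insert 3 at 0 → [3, 5, 0, 0]
append nums[0]+nums[3] = 3+0 = 3 → [3, 5, 0, 0, 3]
sum = 11

11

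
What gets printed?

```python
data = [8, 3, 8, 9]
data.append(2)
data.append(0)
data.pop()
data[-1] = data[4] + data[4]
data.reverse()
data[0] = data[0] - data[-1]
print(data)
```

[-4, 9, 8, 3, 8]

append 2 → [8, 3, 8, 9, 2]
append 0 → [8, 3, 8, 9, 2, 0]
pop() removes 0 → [8, 3, 8, 9, 2]
data[-1] = data[4]+data[4] = 2+2 = 4 → [8, 3, 8, 9, 4]
reverse → [4, 9, 8, 3, 8]
data[0] = data[0]-data[-1] = 4-8 = -4 → [-4, 9, 8, 3, 8]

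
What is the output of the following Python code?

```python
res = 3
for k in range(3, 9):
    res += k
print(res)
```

k=3: res = 3+3 = 6
k=4: res = 6+4 = 10
k=5: res = 10+5 = 15
k=6: res = 15+6 = 21
k=7: res = 21+7 = 28
k=8: res = 28+8 = 36

36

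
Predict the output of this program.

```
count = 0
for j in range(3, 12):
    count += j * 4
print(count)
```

252

j=3: count = 0+3*4 = 12
j=4: count = 12+4*4 = 28
j=5: count = 28+5*4 = 48
j=6: count = 48+6*4 = 72
j=7: count = 72+7*4 = 100
j=8: count = 100+8*4 = 132
j=9: count = 132+9*4 = 168
j=10: count = 168+10*4 = 208
j=11: count = 208+11*4 = 252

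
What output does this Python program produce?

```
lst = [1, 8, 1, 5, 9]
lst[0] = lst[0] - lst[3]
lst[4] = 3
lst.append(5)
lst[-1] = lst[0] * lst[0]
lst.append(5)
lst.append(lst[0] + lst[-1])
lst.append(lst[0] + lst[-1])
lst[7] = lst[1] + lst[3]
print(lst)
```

lst[0] = lst[0]-lst[3] = 1-5 = -4 → [-4, 8, 1, 5, 9]
lst[4] = 3 → [-4, 8, 1, 5, 3]
append 5 → [-4, 8, 1, 5, 3, 5]
lst[-1] = lst[0]*lst[0] = (-4)*(-4) = 16 → [-4, 8, 1, 5, 3, 16]
append 5 → [-4, 8, 1, 5, 3, 16, 5]
append lst[0]+lst[-1] = (-4)+5 = 1 → [-4, 8, 1, 5, 3, 16, 5, 1]
append lst[0]+lst[-1] = (-4)+1 = -3 → [-4, 8, 1, 5, 3, 16, 5, 1, -3]
lst[7] = lst[1]+lst[3] = 8+5 = 13 → [-4, 8, 1, 5, 3, 16, 5, 13, -3]

[-4, 8, 1, 5, 3, 16, 5, 13, -3]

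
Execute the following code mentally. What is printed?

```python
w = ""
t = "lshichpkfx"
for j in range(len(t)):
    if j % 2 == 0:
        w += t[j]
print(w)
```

j=0: add 'l' → 'l'
j=1: skip
j=2: add 'h' → 'lh'
j=3: skip
j=4: add 'c' → 'lhc'
j=5: skip
j=6: add 'p' → 'lhcp'
j=7: skip
j=8: add 'f' → 'lhcpf'
j=9: skip

lhcpf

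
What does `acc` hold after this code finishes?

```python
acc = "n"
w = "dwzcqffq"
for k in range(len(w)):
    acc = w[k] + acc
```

'qffqczwdn'

k=0: prepend 'd' → 'dn'
k=1: prepend 'w' → 'wdn'
k=2: prepend 'z' → 'zwdn'
k=3: prepend 'c' → 'czwdn'
k=4: prepend 'q' → 'qczwdn'
k=5: prepend 'f' → 'fqczwdn'
k=6: prepend 'f' → 'ffqczwdn'
k=7: prepend 'q' → 'qffqczwdn'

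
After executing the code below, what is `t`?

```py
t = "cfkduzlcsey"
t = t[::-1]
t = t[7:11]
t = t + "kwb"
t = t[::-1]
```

'bwkcfkd'

reverse → 'yesclzudkfc'
slice [7:11] → 'dkfc'
+ 'kwb' → 'dkfckwb'
reverse → 'bwkcfkd'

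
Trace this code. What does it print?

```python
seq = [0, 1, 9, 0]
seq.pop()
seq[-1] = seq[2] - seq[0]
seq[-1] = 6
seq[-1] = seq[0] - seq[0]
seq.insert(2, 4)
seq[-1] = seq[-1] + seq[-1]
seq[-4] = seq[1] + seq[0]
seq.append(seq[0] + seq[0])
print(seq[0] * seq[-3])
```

4

pop() removes 0 → [0, 1, 9]
seq[-1] = seq[2]-seq[0] = 9-0 = 9 → [0, 1, 9]
seq[-1] = 6 → [0, 1, 6]
seq[-1] = seq[0]-seq[0] = 0-0 = 0 → [0, 1, 0]
insert 4 at 2 → [0, 1, 4, 0]
seq[-1] = seq[-1]+seq[-1] = 0+0 = 0 → [0, 1, 4, 0]
seq[-4] = seq[1]+seq[0] = 1+0 = 1 → [1, 1, 4, 0]
append seq[0]+seq[0] = 1+1 = 2 → [1, 1, 4, 0, 2]
seq[0]*seq[-3] = 1*4 = 4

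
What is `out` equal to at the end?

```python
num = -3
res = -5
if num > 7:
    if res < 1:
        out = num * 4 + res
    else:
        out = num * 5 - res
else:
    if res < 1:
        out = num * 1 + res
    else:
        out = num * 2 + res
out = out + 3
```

-5

num=-3, res=-5
num > 7 is False; res < 1 is True
→ out = num * 1 + res = -8
out = (-8)+3 = -5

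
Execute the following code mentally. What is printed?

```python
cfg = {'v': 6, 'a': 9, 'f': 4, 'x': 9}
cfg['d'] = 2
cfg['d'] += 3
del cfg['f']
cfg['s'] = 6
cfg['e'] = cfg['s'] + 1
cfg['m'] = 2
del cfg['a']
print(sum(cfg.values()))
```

cfg['d'] = 2 → {'v': 6, 'a': 9, 'f': 4, 'x': 9, 'd': 2}
cfg['d'] = 2+3 = 5 → {'v': 6, 'a': 9, 'f': 4, 'x': 9, 'd': 5}
del 'f' → {'v': 6, 'a': 9, 'x': 9, 'd': 5}
cfg['s'] = 6 → {'v': 6, 'a': 9, 'x': 9, 'd': 5, 's': 6}
cfg['e'] = cfg['s']+1 = 7 → {'v': 6, 'a': 9, 'x': 9, 'd': 5, 's': 6, 'e': 7}
cfg['m'] = 2 → {'v': 6, 'a': 9, 'x': 9, 'd': 5, 's': 6, 'e': 7, 'm': 2}
del 'a' → {'v': 6, 'x': 9, 'd': 5, 's': 6, 'e': 7, 'm': 2}
sum of values = 35

35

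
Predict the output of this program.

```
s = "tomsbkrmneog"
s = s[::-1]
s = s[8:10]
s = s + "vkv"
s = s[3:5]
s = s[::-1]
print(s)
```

reverse → 'goenmrkbsmot'
slice [8:10] → 'sm'
+ 'vkv' → 'smvkv'
slice [3:5] → 'kv'
reverse → 'vk'

vk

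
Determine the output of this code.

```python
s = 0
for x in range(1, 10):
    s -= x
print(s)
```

-45

x=1: s = 0-1 = -1
x=2: s = (-1)-2 = -3
x=3: s = (-3)-3 = -6
x=4: s = (-6)-4 = -10
x=5: s = (-10)-5 = -15
x=6: s = (-15)-6 = -21
x=7: s = (-21)-7 = -28
x=8: s = (-28)-8 = -36
x=9: s = (-36)-9 = -45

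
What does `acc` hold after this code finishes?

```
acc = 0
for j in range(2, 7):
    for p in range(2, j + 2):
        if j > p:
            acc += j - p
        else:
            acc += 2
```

40

j=2,p=2: not 2>2, acc = 0+2 = 2
j=2,p=3: not 2>3, acc = 2+2 = 4
j=3,p=2: 3>2, acc = 4+1 = 5
j=3,p=3: not 3>3, acc = 5+2 = 7
j=3,p=4: not 3>4, acc = 7+2 = 9
j=4,p=2: 4>2, acc = 9+2 = 11
j=4,p=3: 4>3, acc = 11+1 = 12
j=4,p=4: not 4>4, acc = 12+2 = 14
j=4,p=5: not 4>5, acc = 14+2 = 16
j=5,p=2: 5>2, acc = 16+3 = 19
j=5,p=3: 5>3, acc = 19+2 = 21
j=5,p=4: 5>4, acc = 21+1 = 22
j=5,p=5: not 5>5, acc = 22+2 = 24
j=5,p=6: not 5>6, acc = 24+2 = 26
j=6,p=2: 6>2, acc = 26+4 = 30
j=6,p=3: 6>3, acc = 30+3 = 33
j=6,p=4: 6>4, acc = 33+2 = 35
j=6,p=5: 6>5, acc = 35+1 = 36
j=6,p=6: not 6>6, acc = 36+2 = 38
j=6,p=7: not 6>7, acc = 38+2 = 40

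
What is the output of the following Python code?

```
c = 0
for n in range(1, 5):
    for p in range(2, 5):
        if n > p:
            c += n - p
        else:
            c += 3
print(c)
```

n=1,p=2: not 1>2, c = 0+3 = 3
n=1,p=3: not 1>3, c = 3+3 = 6
n=1,p=4: not 1>4, c = 6+3 = 9
n=2,p=2: not 2>2, c = 9+3 = 12
n=2,p=3: not 2>3, c = 12+3 = 15
n=2,p=4: not 2>4, c = 15+3 = 18
n=3,p=2: 3>2, c = 18+1 = 19
n=3,p=3: not 3>3, c = 19+3 = 22
n=3,p=4: not 3>4, c = 22+3 = 25
n=4,p=2: 4>2, c = 25+2 = 27
n=4,p=3: 4>3, c = 27+1 = 28
n=4,p=4: not 4>4, c = 28+3 = 31

31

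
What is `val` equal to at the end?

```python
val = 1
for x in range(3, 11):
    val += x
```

x=3: val = 1+3 = 4
x=4: val = 4+4 = 8
x=5: val = 8+5 = 13
x=6: val = 13+6 = 19
x=7: val = 19+7 = 26
x=8: val = 26+8 = 34
x=9: val = 34+9 = 43
x=10: val = 43+10 = 53

53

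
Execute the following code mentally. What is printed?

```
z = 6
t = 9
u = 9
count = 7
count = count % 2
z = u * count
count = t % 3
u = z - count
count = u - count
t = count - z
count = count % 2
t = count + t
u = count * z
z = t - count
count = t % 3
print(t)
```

1

count = 7%2 = 1
z = 9*1 = 9
count = 9%3 = 0
u = 9-0 = 9
count = 9-0 = 9
t = 9-9 = 0
count = 9%2 = 1
t = 1+0 = 1
u = 1*9 = 9
z = 1-1 = 0
count = 1%3 = 1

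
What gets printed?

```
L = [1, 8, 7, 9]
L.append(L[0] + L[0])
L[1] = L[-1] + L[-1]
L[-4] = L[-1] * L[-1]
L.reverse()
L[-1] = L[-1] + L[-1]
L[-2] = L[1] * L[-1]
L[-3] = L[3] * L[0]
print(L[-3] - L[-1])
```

34

append L[0]+L[0] = 1+1 = 2 → [1, 8, 7, 9, 2]
L[1] = L[-1]+L[-1] = 2+2 = 4 → [1, 4, 7, 9, 2]
L[-4] = L[-1]*L[-1] = 2*2 = 4 → [1, 4, 7, 9, 2]
reverse → [2, 9, 7, 4, 1]
L[-1] = L[-1]+L[-1] = 1+1 = 2 → [2, 9, 7, 4, 2]
L[-2] = L[1]*L[-1] = 9*2 = 18 → [2, 9, 7, 18, 2]
L[-3] = L[3]*L[0] = 18*2 = 36 → [2, 9, 36, 18, 2]
L[-3]-L[-1] = 36-2 = 34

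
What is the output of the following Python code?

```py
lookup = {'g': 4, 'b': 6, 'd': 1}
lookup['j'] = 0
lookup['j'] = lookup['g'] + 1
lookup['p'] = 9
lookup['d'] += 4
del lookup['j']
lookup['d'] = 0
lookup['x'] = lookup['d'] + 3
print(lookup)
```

lookup['j'] = 0 → {'g': 4, 'b': 6, 'd': 1, 'j': 0}
lookup['j'] = lookup['g']+1 = 5 → {'g': 4, 'b': 6, 'd': 1, 'j': 5}
lookup['p'] = 9 → {'g': 4, 'b': 6, 'd': 1, 'j': 5, 'p': 9}
lookup['d'] = 1+4 = 5 → {'g': 4, 'b': 6, 'd': 5, 'j': 5, 'p': 9}
del 'j' → {'g': 4, 'b': 6, 'd': 5, 'p': 9}
lookup['d'] = 0 → {'g': 4, 'b': 6, 'd': 0, 'p': 9}
lookup['x'] = lookup['d']+3 = 3 → {'g': 4, 'b': 6, 'd': 0, 'p': 9, 'x': 3}

{'g': 4, 'b': 6, 'd': 0, 'p': 9, 'x': 3}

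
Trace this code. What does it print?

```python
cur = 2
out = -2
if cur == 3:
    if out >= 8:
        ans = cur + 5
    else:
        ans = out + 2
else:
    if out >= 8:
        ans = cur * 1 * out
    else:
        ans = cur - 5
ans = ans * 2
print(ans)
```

-6

cur=2, out=-2
cur == 3 is False; out >= 8 is False
→ ans = cur - 5 = -3
ans = (-3)*2 = -6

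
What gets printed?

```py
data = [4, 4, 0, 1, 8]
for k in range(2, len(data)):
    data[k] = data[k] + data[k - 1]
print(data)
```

k=2: data[2] = 0+4 = 4 → [4, 4, 4, 1, 8]
k=3: data[3] = 1+4 = 5 → [4, 4, 4, 5, 8]
k=4: data[4] = 8+5 = 13 → [4, 4, 4, 5, 13]

[4, 4, 4, 5, 13]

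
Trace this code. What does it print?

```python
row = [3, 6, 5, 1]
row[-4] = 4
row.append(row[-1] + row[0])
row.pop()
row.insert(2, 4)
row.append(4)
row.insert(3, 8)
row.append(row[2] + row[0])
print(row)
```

[4, 6, 4, 8, 5, 1, 4, 8]

row[-4] = 4 → [4, 6, 5, 1]
append row[-1]+row[0] = 1+4 = 5 → [4, 6, 5, 1, 5]
pop() removes 5 → [4, 6, 5, 1]
insert 4 at 2 → [4, 6, 4, 5, 1]
append 4 → [4, 6, 4, 5, 1, 4]
insert 8 at 3 → [4, 6, 4, 8, 5, 1, 4]
append row[2]+row[0] = 4+4 = 8 → [4, 6, 4, 8, 5, 1, 4, 8]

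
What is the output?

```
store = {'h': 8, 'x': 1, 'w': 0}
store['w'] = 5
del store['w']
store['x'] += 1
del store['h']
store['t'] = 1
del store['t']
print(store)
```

store['w'] = 5 → {'h': 8, 'x': 1, 'w': 5}
del 'w' → {'h': 8, 'x': 1}
store['x'] = 1+1 = 2 → {'h': 8, 'x': 2}
del 'h' → {'x': 2}
store['t'] = 1 → {'x': 2, 't': 1}
del 't' → {'x': 2}

{'x': 2}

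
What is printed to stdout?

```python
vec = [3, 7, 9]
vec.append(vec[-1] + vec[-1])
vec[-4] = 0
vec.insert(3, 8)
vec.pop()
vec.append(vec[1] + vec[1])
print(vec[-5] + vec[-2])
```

8

append vec[-1]+vec[-1] = 9+9 = 18 → [3, 7, 9, 18]
vec[-4] = 0 → [0, 7, 9, 18]
insert 8 at 3 → [0, 7, 9, 8, 18]
pop() removes 18 → [0, 7, 9, 8]
append vec[1]+vec[1] = 7+7 = 14 → [0, 7, 9, 8, 14]
vec[-5]+vec[-2] = 0+8 = 8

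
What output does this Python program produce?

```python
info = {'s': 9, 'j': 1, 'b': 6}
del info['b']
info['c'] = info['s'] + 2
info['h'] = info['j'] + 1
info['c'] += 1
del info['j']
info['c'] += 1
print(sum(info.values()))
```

24

del 'b' → {'s': 9, 'j': 1}
info['c'] = info['s']+2 = 11 → {'s': 9, 'j': 1, 'c': 11}
info['h'] = info['j']+1 = 2 → {'s': 9, 'j': 1, 'c': 11, 'h': 2}
info['c'] = 11+1 = 12 → {'s': 9, 'j': 1, 'c': 12, 'h': 2}
del 'j' → {'s': 9, 'c': 12, 'h': 2}
info['c'] = 12+1 = 13 → {'s': 9, 'c': 13, 'h': 2}
sum of values = 24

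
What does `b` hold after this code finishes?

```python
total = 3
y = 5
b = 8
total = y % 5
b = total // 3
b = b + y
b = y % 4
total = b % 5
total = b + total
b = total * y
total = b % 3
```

total = 5%5 = 0
b = 0//3 = 0
b = 0+5 = 5
b = 5%4 = 1
total = 1%5 = 1
total = 1+1 = 2
b = 2*5 = 10
total = 10%3 = 1

10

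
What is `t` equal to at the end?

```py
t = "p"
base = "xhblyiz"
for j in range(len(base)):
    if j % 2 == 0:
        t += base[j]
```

j=0: add 'x' → 'px'
j=1: skip
j=2: add 'b' → 'pxb'
j=3: skip
j=4: add 'y' → 'pxby'
j=5: skip
j=6: add 'z' → 'pxbyz'

'pxbyz'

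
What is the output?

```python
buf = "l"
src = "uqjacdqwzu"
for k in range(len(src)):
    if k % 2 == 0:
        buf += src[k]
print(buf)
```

k=0: add 'u' → 'lu'
k=1: skip
k=2: add 'j' → 'luj'
k=3: skip
k=4: add 'c' → 'lujc'
k=5: skip
k=6: add 'q' → 'lujcq'
k=7: skip
k=8: add 'z' → 'lujcqz'
k=9: skip

lujcqz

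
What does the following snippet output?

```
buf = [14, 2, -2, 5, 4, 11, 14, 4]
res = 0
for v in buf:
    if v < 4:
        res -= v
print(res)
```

0

v=14: not <4
v=2: <4, res = 0-2 = -2
v=-2: <4, res = (-2)-(-2) = 0
v=5: not <4
v=4: not <4
v=11: not <4
v=14: not <4
v=4: not <4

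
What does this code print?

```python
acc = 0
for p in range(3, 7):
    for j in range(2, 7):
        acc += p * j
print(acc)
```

p=3,j=2: acc = 0+6 = 6
p=3,j=3: acc = 6+9 = 15
p=3,j=4: acc = 15+12 = 27
p=3,j=5: acc = 27+15 = 42
p=3,j=6: acc = 42+18 = 60
p=4,j=2: acc = 60+8 = 68
p=4,j=3: acc = 68+12 = 80
p=4,j=4: acc = 80+16 = 96
p=4,j=5: acc = 96+20 = 116
p=4,j=6: acc = 116+24 = 140
p=5,j=2: acc = 140+10 = 150
p=5,j=3: acc = 150+15 = 165
p=5,j=4: acc = 165+20 = 185
p=5,j=5: acc = 185+25 = 210
p=5,j=6: acc = 210+30 = 240
p=6,j=2: acc = 240+12 = 252
p=6,j=3: acc = 252+18 = 270
p=6,j=4: acc = 270+24 = 294
p=6,j=5: acc = 294+30 = 324
p=6,j=6: acc = 324+36 = 360

360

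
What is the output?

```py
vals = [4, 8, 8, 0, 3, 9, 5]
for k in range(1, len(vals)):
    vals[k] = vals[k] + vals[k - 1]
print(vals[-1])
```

k=1: vals[1] = 8+4 = 12 → [4, 12, 8, 0, 3, 9, 5]
k=2: vals[2] = 8+12 = 20 → [4, 12, 20, 0, 3, 9, 5]
k=3: vals[3] = 0+20 = 20 → [4, 12, 20, 20, 3, 9, 5]
k=4: vals[4] = 3+20 = 23 → [4, 12, 20, 20, 23, 9, 5]
k=5: vals[5] = 9+23 = 32 → [4, 12, 20, 20, 23, 32, 5]
k=6: vals[6] = 5+32 = 37 → [4, 12, 20, 20, 23, 32, 37]

37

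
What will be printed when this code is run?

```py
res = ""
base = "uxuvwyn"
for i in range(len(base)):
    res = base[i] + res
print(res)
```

i=0: prepend 'u' → 'u'
i=1: prepend 'x' → 'xu'
i=2: prepend 'u' → 'uxu'
i=3: prepend 'v' → 'vuxu'
i=4: prepend 'w' → 'wvuxu'
i=5: prepend 'y' → 'ywvuxu'
i=6: prepend 'n' → 'nywvuxu'

nywvuxu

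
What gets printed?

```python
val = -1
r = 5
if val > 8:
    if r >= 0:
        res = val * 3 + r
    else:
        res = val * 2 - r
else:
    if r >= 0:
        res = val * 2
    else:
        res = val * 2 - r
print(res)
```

val=-1, r=5
val > 8 is False; r >= 0 is True
→ res = val * 2 = -2

-2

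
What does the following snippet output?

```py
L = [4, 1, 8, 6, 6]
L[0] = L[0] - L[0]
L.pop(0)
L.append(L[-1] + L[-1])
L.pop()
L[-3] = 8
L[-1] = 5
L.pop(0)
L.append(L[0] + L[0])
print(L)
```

L[0] = L[0]-L[0] = 4-4 = 0 → [0, 1, 8, 6, 6]
pop(0) removes 0 → [1, 8, 6, 6]
append L[-1]+L[-1] = 6+6 = 12 → [1, 8, 6, 6, 12]
pop() removes 12 → [1, 8, 6, 6]
L[-3] = 8 → [1, 8, 6, 6]
L[-1] = 5 → [1, 8, 6, 5]
pop(0) removes 1 → [8, 6, 5]
append L[0]+L[0] = 8+8 = 16 → [8, 6, 5, 16]

[8, 6, 5, 16]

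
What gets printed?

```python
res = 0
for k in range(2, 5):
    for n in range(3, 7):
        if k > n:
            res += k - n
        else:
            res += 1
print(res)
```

12

k=2,n=3: not 2>3, res = 0+1 = 1
k=2,n=4: not 2>4, res = 1+1 = 2
k=2,n=5: not 2>5, res = 2+1 = 3
k=2,n=6: not 2>6, res = 3+1 = 4
k=3,n=3: not 3>3, res = 4+1 = 5
k=3,n=4: not 3>4, res = 5+1 = 6
k=3,n=5: not 3>5, res = 6+1 = 7
k=3,n=6: not 3>6, res = 7+1 = 8
k=4,n=3: 4>3, res = 8+1 = 9
k=4,n=4: not 4>4, res = 9+1 = 10
k=4,n=5: not 4>5, res = 10+1 = 11
k=4,n=6: not 4>6, res = 11+1 = 12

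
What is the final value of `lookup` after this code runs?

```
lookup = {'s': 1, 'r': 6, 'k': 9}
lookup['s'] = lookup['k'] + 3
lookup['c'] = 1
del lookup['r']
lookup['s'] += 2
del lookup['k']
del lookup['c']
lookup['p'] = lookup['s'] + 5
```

lookup['s'] = lookup['k']+3 = 12 → {'s': 12, 'r': 6, 'k': 9}
lookup['c'] = 1 → {'s': 12, 'r': 6, 'k': 9, 'c': 1}
del 'r' → {'s': 12, 'k': 9, 'c': 1}
lookup['s'] = 12+2 = 14 → {'s': 14, 'k': 9, 'c': 1}
del 'k' → {'s': 14, 'c': 1}
del 'c' → {'s': 14}
lookup['p'] = lookup['s']+5 = 19 → {'s': 14, 'p': 19}

{'s': 14, 'p': 19}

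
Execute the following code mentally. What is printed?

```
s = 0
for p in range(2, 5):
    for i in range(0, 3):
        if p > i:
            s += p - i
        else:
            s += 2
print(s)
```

p=2,i=0: 2>0, s = 0+2 = 2
p=2,i=1: 2>1, s = 2+1 = 3
p=2,i=2: not 2>2, s = 3+2 = 5
p=3,i=0: 3>0, s = 5+3 = 8
p=3,i=1: 3>1, s = 8+2 = 10
p=3,i=2: 3>2, s = 10+1 = 11
p=4,i=0: 4>0, s = 11+4 = 15
p=4,i=1: 4>1, s = 15+3 = 18
p=4,i=2: 4>2, s = 18+2 = 20

20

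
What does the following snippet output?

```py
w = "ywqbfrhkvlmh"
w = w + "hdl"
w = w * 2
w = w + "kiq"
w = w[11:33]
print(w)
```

hhdlywqbfrhkvlmhhdlkiq

+ 'hdl' → 'ywqbfrhkvlmhhdl'
repeat ×2 → 'ywqbfrhkvlmhhdlywqbfrhkvlmhhdl'
+ 'kiq' → 'ywqbfrhkvlmhhdlywqbfrhkvlmhhdlkiq'
slice [11:33] → 'hhdlywqbfrhkvlmhhdlkiq'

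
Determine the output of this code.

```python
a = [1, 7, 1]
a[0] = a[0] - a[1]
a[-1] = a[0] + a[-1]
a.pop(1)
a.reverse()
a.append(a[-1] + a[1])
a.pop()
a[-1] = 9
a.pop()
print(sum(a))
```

-5

a[0] = a[0]-a[1] = 1-7 = -6 → [-6, 7, 1]
a[-1] = a[0]+a[-1] = (-6)+1 = -5 → [-6, 7, -5]
pop(1) removes 7 → [-6, -5]
reverse → [-5, -6]
append a[-1]+a[1] = (-6)+(-6) = -12 → [-5, -6, -12]
pop() removes -12 → [-5, -6]
a[-1] = 9 → [-5, 9]
pop() removes 9 → [-5]
sum = -5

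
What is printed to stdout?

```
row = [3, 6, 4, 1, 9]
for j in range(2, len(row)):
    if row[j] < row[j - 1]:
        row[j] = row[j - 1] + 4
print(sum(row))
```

51

j=2: 4<6, row[2] = 6+4 = 10 → [3, 6, 10, 1, 9]
j=3: 1<10, row[3] = 10+4 = 14 → [3, 6, 10, 14, 9]
j=4: 9<14, row[4] = 14+4 = 18 → [3, 6, 10, 14, 18]
sum = 51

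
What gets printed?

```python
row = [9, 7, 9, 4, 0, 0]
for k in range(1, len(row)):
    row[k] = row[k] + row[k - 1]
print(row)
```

k=1: row[1] = 7+9 = 16 → [9, 16, 9, 4, 0, 0]
k=2: row[2] = 9+16 = 25 → [9, 16, 25, 4, 0, 0]
k=3: row[3] = 4+25 = 29 → [9, 16, 25, 29, 0, 0]
k=4: row[4] = 0+29 = 29 → [9, 16, 25, 29, 29, 0]
k=5: row[5] = 0+29 = 29 → [9, 16, 25, 29, 29, 29]

[9, 16, 25, 29, 29, 29]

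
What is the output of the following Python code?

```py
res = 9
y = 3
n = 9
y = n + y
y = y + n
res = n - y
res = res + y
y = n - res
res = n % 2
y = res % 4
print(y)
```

y = 9+3 = 12
y = 12+9 = 21
res = 9-21 = -12
res = (-12)+21 = 9
y = 9-9 = 0
res = 9%2 = 1
y = 1%4 = 1

1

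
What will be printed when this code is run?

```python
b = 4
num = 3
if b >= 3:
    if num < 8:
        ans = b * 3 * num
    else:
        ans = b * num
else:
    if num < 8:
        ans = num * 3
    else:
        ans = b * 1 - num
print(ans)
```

b=4, num=3
b >= 3 is True; num < 8 is True
→ ans = b * 3 * num = 36

36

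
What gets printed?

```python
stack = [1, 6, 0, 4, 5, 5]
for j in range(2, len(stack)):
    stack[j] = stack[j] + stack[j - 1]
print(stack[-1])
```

j=2: stack[2] = 0+6 = 6 → [1, 6, 6, 4, 5, 5]
j=3: stack[3] = 4+6 = 10 → [1, 6, 6, 10, 5, 5]
j=4: stack[4] = 5+10 = 15 → [1, 6, 6, 10, 15, 5]
j=5: stack[5] = 5+15 = 20 → [1, 6, 6, 10, 15, 20]

20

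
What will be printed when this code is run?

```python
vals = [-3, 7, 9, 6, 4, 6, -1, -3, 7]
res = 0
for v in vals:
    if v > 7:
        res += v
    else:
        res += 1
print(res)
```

17

v=-3: not >7, res = 0+1 = 1
v=7: not >7, res = 1+1 = 2
v=9: >7, res = 2+9 = 11
v=6: not >7, res = 11+1 = 12
v=4: not >7, res = 12+1 = 13
v=6: not >7, res = 13+1 = 14
v=-1: not >7, res = 14+1 = 15
v=-3: not >7, res = 15+1 = 16
v=7: not >7, res = 16+1 = 17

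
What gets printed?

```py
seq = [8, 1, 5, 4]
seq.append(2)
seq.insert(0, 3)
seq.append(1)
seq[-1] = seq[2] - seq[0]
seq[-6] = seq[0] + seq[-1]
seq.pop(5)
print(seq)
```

[3, 1, 1, 5, 4, -2]

append 2 → [8, 1, 5, 4, 2]
insert 3 at 0 → [3, 8, 1, 5, 4, 2]
append 1 → [3, 8, 1, 5, 4, 2, 1]
seq[-1] = seq[2]-seq[0] = 1-3 = -2 → [3, 8, 1, 5, 4, 2, -2]
seq[-6] = seq[0]+seq[-1] = 3+(-2) = 1 → [3, 1, 1, 5, 4, 2, -2]
pop(5) removes 2 → [3, 1, 1, 5, 4, -2]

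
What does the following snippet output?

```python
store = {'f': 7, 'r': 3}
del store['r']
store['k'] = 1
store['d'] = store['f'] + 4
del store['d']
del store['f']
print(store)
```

{'k': 1}

del 'r' → {'f': 7}
store['k'] = 1 → {'f': 7, 'k': 1}
store['d'] = store['f']+4 = 11 → {'f': 7, 'k': 1, 'd': 11}
del 'd' → {'f': 7, 'k': 1}
del 'f' → {'k': 1}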